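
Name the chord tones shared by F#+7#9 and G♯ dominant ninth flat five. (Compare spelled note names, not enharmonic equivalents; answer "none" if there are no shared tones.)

F#+7#9: F# A# C## E G##
G♯ dominant ninth flat five: G# B# D F# A#
Common to both → F#, A#.

F#  A#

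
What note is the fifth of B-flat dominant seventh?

F

Root of B-flat dominant seventh = Bb. The 5th is a perfect 5th: Bb up a perfect 5th → F.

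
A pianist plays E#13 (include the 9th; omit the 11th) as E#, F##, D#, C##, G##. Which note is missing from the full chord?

The full E#13 chord is E#, G##, B#, D#, F##, C##.
Comparing with the voicing, the perfect 5th (5th) — B# — is absent.

B#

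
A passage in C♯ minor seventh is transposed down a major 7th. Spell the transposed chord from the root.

D, F, A, C

A major 7th down from C-sharp is D, so the new chord is D minor seventh.
Root: D
Minor 3rd (3rd): F
Perfect 5th (5th): A
Minor 7th (7th): C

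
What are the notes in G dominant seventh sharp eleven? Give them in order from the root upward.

G dominant seventh sharp eleven is a dominant seventh sharp eleven built on G.
Root: G
Major 3rd (3rd): B
Perfect 5th (5th): D
Minor 7th (7th): F
Augmented 11th (11th): C-sharp

G, B, D, F, C-sharp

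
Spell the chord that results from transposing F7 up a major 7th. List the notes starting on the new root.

E  G♯  B  D

A major 7th up from F is E, so the new chord is E dominant seventh.
E — root
G♯ — major 3rd
B — perfect 5th
D — minor 7th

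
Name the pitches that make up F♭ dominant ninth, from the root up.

F♭ dominant ninth is a dominant ninth built on F♭.
Root: F♭
Major 3rd (3rd): A♭
Perfect 5th (5th): C♭
Minor 7th (7th): E𝄫
Major 9th (9th): G♭

F♭  A♭  C♭  E𝄫  G♭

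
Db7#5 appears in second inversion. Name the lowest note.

A

Db7#5 in root position is Db–F–A–Cb.
Second inversion places the fifth in the bass, which is A.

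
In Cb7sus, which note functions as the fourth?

Fb

Root of Cb7sus = Cb. The 4th is a perfect 4th: Cb up a perfect 4th → Fb.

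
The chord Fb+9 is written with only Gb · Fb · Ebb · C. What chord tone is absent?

Ab

The full Fb+9 chord is Fb, Ab, C, Ebb, Gb.
Comparing with the voicing, the major 3rd (3rd) — Ab — is absent.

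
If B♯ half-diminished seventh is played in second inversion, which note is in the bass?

F-sharp

B♯ half-diminished seventh = B-sharp–D-sharp–F-sharp–A-sharp. Second inversion → fifth in the bass = F-sharp.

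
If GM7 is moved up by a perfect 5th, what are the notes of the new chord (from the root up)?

D, F♯, A, C♯

A perfect 5th up from G is D, so the new chord is D major seventh.
D — root
F♯ — major 3rd
A — perfect 5th
C♯ — major 7th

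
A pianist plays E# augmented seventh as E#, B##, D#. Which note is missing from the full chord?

The full E# augmented seventh chord is E#, G##, B##, D#.
Comparing with the voicing, the major 3rd (3rd) — G## — is absent.

G##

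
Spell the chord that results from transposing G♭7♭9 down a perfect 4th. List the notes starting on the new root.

Transposed root: Gb → Db (perfect 4th down). So we spell Db dominant seventh flat nine:
- root: Db
- major 3rd: F
- perfect 5th: Ab
- minor 7th: Cb
- minor 9th: Ebb

Db – F – Ab – Cb – Ebb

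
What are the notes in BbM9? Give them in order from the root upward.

BbM9 is a major ninth built on Bb.
Root: Bb
Major 3rd (3rd): D
Perfect 5th (5th): F
Major 7th (7th): A
Major 9th (9th): C

Bb, D, F, A, C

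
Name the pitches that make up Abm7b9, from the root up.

Ab – Cb – Eb – Gb – Bbb

Abm7b9: minor seventh flat nine on Ab.
Ab — root
Cb — minor 3rd
Eb — perfect 5th
Gb — minor 7th
Bbb — minor 9th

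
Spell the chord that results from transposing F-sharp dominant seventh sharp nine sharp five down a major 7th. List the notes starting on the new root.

G  B  D#  F  A#

Transposed root: F# → G (major 7th down). So we spell G dominant seventh sharp nine sharp five:
- root: G
- major 3rd: B
- augmented 5th: D#
- minor 7th: F
- augmented 9th: A#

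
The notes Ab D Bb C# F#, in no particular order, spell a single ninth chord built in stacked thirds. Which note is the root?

Bb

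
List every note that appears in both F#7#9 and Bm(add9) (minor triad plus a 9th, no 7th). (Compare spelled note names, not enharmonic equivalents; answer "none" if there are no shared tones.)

F#, C#

F#7#9: F# A# C# E G##
Bm(add9): B D F# C#
Common to both → F#, C#.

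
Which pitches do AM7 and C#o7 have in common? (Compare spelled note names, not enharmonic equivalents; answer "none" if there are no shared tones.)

C#  E

AM7: A C# E G#
C#o7: C# E G Bb
Common to both → C#, E.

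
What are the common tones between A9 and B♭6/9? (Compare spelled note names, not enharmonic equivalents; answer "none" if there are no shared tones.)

G

A9 = A, C#, E, G, B.
B♭6/9 = Bb, D, F, G, C.
Shared: G.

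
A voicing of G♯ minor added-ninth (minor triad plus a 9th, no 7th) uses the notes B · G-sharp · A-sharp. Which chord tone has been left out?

G♯ minor added-ninth = G-sharp, B, D-sharp, A-sharp. The voicing lacks the 5th (perfect 5th), D-sharp.

D-sharp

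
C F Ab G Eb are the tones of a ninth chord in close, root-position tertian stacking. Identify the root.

Arranged so that each adjacent pair is a third by letter name: F – Ab – C – Eb – G.
The bottom of that stack, F, is the root (this is F minor ninth).

F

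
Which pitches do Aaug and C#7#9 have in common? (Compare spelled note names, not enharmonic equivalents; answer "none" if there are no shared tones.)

C♯ E♯

Aaug = A, C♯, E♯.
C#7#9 = C♯, E♯, G♯, B, D𝄪.
Shared: C♯, E♯.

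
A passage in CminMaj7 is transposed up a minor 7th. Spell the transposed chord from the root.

B♭  D♭  F  A

A minor 7th up from C is B♭, so the new chord is B♭ minor-major seventh.
B♭ — root
D♭ — minor 3rd
F — perfect 5th
A — major 7th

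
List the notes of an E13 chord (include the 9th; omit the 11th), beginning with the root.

E13: dominant thirteenth on E.
root → E
3rd (major 3rd) → G#
5th (perfect 5th) → B
7th (minor 7th) → D
9th (major 9th) → F#
13th (major 13th) → C#

E, G#, B, D, F#, C#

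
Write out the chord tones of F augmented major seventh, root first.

F  A  C#  E

F augmented major seventh: augmented major seventh on F.
F — root
A — major 3rd
C# — augmented 5th
E — major 7th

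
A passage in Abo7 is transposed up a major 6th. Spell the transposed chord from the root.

F, A♭, C♭, E𝄫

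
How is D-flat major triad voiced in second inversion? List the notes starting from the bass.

Ab Db F

In root position, D-flat major triad is Db–F–Ab.
Second inversion puts the fifth (Ab) in the bass.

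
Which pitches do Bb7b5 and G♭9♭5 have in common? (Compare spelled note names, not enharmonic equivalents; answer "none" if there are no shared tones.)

B♭, F♭, A♭

Bb7b5 = B♭, D, F♭, A♭.
G♭9♭5 = G♭, B♭, D𝄫, F♭, A♭.
Shared: B♭, F♭, A♭.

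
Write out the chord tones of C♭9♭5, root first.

C♭9♭5 is a dominant ninth flat five built on Cb.
root → Cb
3rd (major 3rd) → Eb
5th (diminished 5th) → Gbb
7th (minor 7th) → Bbb
9th (major 9th) → Db

Cb – Eb – Gbb – Bbb – Db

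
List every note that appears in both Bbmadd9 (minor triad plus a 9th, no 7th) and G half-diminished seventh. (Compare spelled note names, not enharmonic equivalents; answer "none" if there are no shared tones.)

Bb  Db  F

Bbmadd9 = Bb, Db, F, C.
G half-diminished seventh = G, Bb, Db, F.
Shared: Bb, Db, F.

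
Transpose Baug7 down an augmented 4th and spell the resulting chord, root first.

F – A – C# – Eb

An augmented 4th down from B is F, so the new chord is F augmented seventh.
Root: F
Major 3rd (3rd): A
Augmented 5th (5th): C#
Minor 7th (7th): Eb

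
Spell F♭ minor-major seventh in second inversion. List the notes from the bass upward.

F♭ minor-major seventh = F♭–A𝄫–C♭–E♭; second inversion → fifth (C♭) lowest.

C♭  E♭  F♭  A𝄫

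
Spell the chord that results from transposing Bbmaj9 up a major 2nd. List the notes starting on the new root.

Transposed root: B♭ → C (major 2nd up). So we spell C major ninth:
C — root
E — major 3rd
G — perfect 5th
B — major 7th
D — major 9th

C  E  G  B  D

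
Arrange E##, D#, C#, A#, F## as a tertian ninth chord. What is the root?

Stacking in thirds gives D# – F## – A# – C# – E##, so D# is the root — D# dominant seventh sharp nine.

D#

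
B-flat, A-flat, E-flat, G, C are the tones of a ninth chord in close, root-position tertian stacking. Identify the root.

Stacking in thirds gives A-flat – C – E-flat – G – B-flat, so A-flat is the root — A-flat major ninth.

A-flat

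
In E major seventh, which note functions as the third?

G#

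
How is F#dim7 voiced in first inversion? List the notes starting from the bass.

A C Eb F#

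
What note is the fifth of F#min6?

Root of F#min6 = F#. The 5th is a perfect 5th: F# up a perfect 5th → C#.

C#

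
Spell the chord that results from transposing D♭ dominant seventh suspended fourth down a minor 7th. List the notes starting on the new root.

E-flat, A-flat, B-flat, D-flat

A minor 7th down from D-flat is E-flat, so the new chord is E-flat dominant seventh suspended fourth.
Root: E-flat
Perfect 4th (4th): A-flat
Perfect 5th (5th): B-flat
Minor 7th (7th): D-flat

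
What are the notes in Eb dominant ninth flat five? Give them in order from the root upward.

Root E-flat, quality dominant ninth flat five:
root → E-flat
3rd (major 3rd) → G
5th (diminished 5th) → B-double-flat
7th (minor 7th) → D-flat
9th (major 9th) → F

E-flat  G  B-double-flat  D-flat  F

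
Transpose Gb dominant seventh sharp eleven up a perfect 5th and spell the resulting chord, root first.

D-flat – F – A-flat – C-flat – G

Transposed root: G-flat → D-flat (perfect 5th up). So we spell D-flat dominant seventh sharp eleven:
root → D-flat
3rd (major 3rd) → F
5th (perfect 5th) → A-flat
7th (minor 7th) → C-flat
11th (augmented 11th) → G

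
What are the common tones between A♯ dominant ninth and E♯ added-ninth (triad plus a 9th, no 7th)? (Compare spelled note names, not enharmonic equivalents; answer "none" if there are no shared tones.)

A♯ dominant ninth: A# C## E# G# B#
E♯ added-ninth: E# G## B# F##
Common to both → E#, B#.

E# – B#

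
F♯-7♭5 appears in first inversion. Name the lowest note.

A

F♯-7♭5 in root position is F#–A–C–E.
First inversion places the third in the bass, which is A.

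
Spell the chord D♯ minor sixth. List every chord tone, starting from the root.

D♯ minor sixth: minor sixth on D#.
Root: D#
Minor 3rd (3rd): F#
Perfect 5th (5th): A#
Major 6th (6th): B#

D#, F#, A#, B#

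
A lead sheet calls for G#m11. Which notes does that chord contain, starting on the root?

G#, B, D#, F#, A#, C#

G#m11: minor eleventh on G#.
- root: G#
- minor 3rd: B
- perfect 5th: D#
- minor 7th: F#
- major 9th: A#
- perfect 11th: C#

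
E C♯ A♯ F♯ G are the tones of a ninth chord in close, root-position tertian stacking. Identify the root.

F♯

Arranged so that each adjacent pair is a third by letter name: F♯ – A♯ – C♯ – E – G.
The bottom of that stack, F♯, is the root (this is F♯ dominant seventh flat nine).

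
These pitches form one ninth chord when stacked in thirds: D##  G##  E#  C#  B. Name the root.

Arranged so that each adjacent pair is a third by letter name: C# – E# – G## – B – D##.
The bottom of that stack, C#, is the root (this is C# dominant seventh sharp nine sharp five).

C#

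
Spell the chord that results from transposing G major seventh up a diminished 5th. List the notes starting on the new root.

D-flat, F, A-flat, C

Transposed root: G → D-flat (diminished 5th up). So we spell D-flat major seventh:
root → D-flat
3rd (major 3rd) → F
5th (perfect 5th) → A-flat
7th (major 7th) → C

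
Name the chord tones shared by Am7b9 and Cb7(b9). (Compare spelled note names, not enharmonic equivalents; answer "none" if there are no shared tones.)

none

Am7b9: A C E G Bb
Cb7(b9): Cb Eb Gb Bbb Dbb
Common to both → none.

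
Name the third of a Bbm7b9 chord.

Db

Bbm7b9 is built on Bb; its 3rd is a minor 3rd above the root.
A third above B uses the letter D, and the minor 3rd above Bb is Db.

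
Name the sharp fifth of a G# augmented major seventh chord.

G# augmented major seventh is built on G#; its 5th is an augmented 5th above the root.
A fifth above G uses the letter D, and the augmented 5th above G# is D##.

D##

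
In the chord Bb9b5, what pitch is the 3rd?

D

Bb9b5 is built on B♭; its 3rd is a major 3rd above the root.
A third above B uses the letter D, and the major 3rd above B♭ is D.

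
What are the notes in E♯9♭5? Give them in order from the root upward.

E#  G##  B  D#  F##

E♯9♭5: dominant ninth flat five on E#.
Root: E#
Major 3rd (3rd): G##
Diminished 5th (5th): B
Minor 7th (7th): D#
Major 9th (9th): F##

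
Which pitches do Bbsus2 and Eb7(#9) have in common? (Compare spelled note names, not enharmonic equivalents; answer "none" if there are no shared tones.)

Bbsus2: B♭ C F
Eb7(#9): E♭ G B♭ D♭ F♯
Common to both → B♭.

B♭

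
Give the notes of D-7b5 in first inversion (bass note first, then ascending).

F – Ab – C – D

In root position, D-7b5 is D–F–Ab–C.
First inversion puts the third (F) in the bass.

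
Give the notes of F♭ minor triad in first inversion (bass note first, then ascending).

Abb – Cb – Fb

In root position, F♭ minor triad is Fb–Abb–Cb.
First inversion puts the third (Abb) in the bass.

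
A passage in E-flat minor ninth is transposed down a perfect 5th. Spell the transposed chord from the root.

A-flat  C-flat  E-flat  G-flat  B-flat

A perfect 5th down from E-flat is A-flat, so the new chord is A-flat minor ninth.
A-flat — root
C-flat — minor 3rd
E-flat — perfect 5th
G-flat — minor 7th
B-flat — major 9th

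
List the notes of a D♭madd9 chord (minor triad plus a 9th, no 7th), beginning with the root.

D♭madd9: minor added-ninth on Db.
Root: Db
Minor 3rd (3rd): Fb
Perfect 5th (5th): Ab
Major 9th (9th): Eb

Db, Fb, Ab, Eb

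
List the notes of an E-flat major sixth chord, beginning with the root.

Root E-flat, quality major sixth:
E-flat — root
G — major 3rd
B-flat — perfect 5th
C — major 6th

E-flat – G – B-flat – C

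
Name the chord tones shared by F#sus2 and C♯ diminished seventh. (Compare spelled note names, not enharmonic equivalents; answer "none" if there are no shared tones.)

F#sus2: F♯ G♯ C♯
C♯ diminished seventh: C♯ E G B♭
Common to both → C♯.

C♯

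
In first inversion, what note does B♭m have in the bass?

B♭m = Bb–Db–F. First inversion → third in the bass = Db.

Db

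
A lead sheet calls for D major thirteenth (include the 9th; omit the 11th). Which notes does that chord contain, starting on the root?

D  F#  A  C#  E  B

D major thirteenth: major thirteenth on D.
Root: D
Major 3rd (3rd): F#
Perfect 5th (5th): A
Major 7th (7th): C#
Major 9th (9th): E
Major 13th (13th): B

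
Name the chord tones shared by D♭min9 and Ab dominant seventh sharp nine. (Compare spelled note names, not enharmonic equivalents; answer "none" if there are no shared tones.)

D♭min9: Db Fb Ab Cb Eb
Ab dominant seventh sharp nine: Ab C Eb Gb B
Common to both → Ab, Eb.

Ab, Eb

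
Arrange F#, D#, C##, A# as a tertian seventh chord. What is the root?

Arranged so that each adjacent pair is a third by letter name: D# – F# – A# – C##.
The bottom of that stack, D#, is the root (this is D# minor-major seventh).

D#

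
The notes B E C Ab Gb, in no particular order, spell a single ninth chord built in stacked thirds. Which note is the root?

Stacking in thirds gives Ab – C – E – Gb – B, so Ab is the root — Ab dominant seventh sharp nine sharp five.

Ab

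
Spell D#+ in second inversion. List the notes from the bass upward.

A##, D#, F##

D#+ = D#–F##–A##; second inversion → fifth (A##) lowest.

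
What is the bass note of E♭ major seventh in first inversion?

E♭ major seventh = E-flat–G–B-flat–D. First inversion → third in the bass = G.

G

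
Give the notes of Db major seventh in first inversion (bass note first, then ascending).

Db major seventh = D-flat–F–A-flat–C; first inversion → third (F) lowest.

F – A-flat – C – D-flat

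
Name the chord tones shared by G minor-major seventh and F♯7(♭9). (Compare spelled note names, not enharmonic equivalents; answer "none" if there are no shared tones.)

G, F#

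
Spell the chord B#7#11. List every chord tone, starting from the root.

B♯, D𝄪, F𝄪, A♯, E𝄪

B#7#11 is a dominant seventh sharp eleven built on B♯.
B♯ — root
D𝄪 — major 3rd
F𝄪 — perfect 5th
A♯ — minor 7th
E𝄪 — augmented 11th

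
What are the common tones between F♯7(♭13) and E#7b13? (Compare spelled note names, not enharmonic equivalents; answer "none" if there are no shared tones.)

F♯7(♭13): F# A# C# E D
E#7b13: E# G## B# D# C#
Common to both → C#.

C#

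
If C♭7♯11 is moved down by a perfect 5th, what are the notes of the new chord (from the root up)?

Fb – Ab – Cb – Ebb – Bb

Transposed root: Cb → Fb (perfect 5th down). So we spell Fb dominant seventh sharp eleven:
Fb — root
Ab — major 3rd
Cb — perfect 5th
Ebb — minor 7th
Bb — augmented 11th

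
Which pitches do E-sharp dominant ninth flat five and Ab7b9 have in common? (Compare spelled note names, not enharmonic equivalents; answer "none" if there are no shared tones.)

none

E-sharp dominant ninth flat five: E# G## B D# F##
Ab7b9: Ab C Eb Gb Bbb
Common to both → none.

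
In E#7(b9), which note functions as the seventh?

Root of E#7(b9) = E♯. The 7th is a minor 7th: E♯ up a minor 7th → D♯.

D♯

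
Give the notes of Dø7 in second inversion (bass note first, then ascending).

Ab – C – D – F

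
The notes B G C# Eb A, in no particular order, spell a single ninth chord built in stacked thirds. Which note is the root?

Arranged so that each adjacent pair is a third by letter name: A – C# – Eb – G – B.
The bottom of that stack, A, is the root (this is A dominant ninth flat five).

A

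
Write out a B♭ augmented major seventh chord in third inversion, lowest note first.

In root position, B♭ augmented major seventh is B-flat–D–F-sharp–A.
Third inversion puts the seventh (A) in the bass.

A, B-flat, D, F-sharp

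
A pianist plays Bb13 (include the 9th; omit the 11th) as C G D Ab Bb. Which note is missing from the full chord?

The full Bb13 chord is Bb, D, F, Ab, C, G.
Comparing with the voicing, the perfect 5th (5th) — F — is absent.

F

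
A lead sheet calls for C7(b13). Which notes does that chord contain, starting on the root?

Root C, quality dominant seventh flat thirteen:
C — root
E — major 3rd
G — perfect 5th
B♭ — minor 7th
A♭ — minor 13th

C, E, G, B♭, A♭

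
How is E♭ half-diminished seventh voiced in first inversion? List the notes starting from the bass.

Gb, Bbb, Db, Eb

E♭ half-diminished seventh = Eb–Gb–Bbb–Db; first inversion → third (Gb) lowest.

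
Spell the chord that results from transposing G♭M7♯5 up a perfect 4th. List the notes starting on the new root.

Cb Eb G Bb

Gb up a perfect 4th → Cb. New chord: Cb augmented major seventh.
Root: Cb
Major 3rd (3rd): Eb
Augmented 5th (5th): G
Major 7th (7th): Bb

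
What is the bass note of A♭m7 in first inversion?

A♭m7 in root position is Ab–Cb–Eb–Gb.
First inversion places the third in the bass, which is Cb.

Cb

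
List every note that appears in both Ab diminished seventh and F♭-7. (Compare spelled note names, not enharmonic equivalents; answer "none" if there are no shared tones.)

Cb, Ebb

Ab diminished seventh = Ab, Cb, Ebb, Gbb.
F♭-7 = Fb, Abb, Cb, Ebb.
Shared: Cb, Ebb.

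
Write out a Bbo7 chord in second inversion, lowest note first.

In root position, Bbo7 is Bb–Db–Fb–Abb.
Second inversion puts the fifth (Fb) in the bass.

Fb – Abb – Bb – Db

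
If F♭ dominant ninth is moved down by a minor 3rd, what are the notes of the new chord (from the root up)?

D-flat F A-flat C-flat E-flat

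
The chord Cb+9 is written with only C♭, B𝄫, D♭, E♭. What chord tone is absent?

Cb+9 = C♭, E♭, G, B𝄫, D♭. The voicing lacks the 5th (augmented 5th), G.

G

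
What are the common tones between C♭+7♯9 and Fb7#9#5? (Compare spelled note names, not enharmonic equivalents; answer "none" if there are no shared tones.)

C♭+7♯9 = Cb, Eb, G, Bbb, D.
Fb7#9#5 = Fb, Ab, C, Ebb, G.
Shared: G.

G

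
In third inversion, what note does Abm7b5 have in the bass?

Abm7b5 in root position is Ab–Cb–Ebb–Gb.
Third inversion places the seventh in the bass, which is Gb.

Gb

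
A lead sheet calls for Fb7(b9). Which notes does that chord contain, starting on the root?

Fb  Ab  Cb  Ebb  Gbb

Root Fb, quality dominant seventh flat nine:
Fb — root
Ab — major 3rd
Cb — perfect 5th
Ebb — minor 7th
Gbb — minor 9th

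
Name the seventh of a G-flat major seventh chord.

F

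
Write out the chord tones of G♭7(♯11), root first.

Gb  Bb  Db  Fb  C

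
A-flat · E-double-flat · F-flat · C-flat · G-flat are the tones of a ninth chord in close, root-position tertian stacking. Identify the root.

Stacking in thirds gives F-flat – A-flat – C-flat – E-double-flat – G-flat, so F-flat is the root — F-flat dominant ninth.

F-flat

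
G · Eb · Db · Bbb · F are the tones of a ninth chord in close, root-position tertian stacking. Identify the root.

Eb

Arranged so that each adjacent pair is a third by letter name: Eb – G – Bbb – Db – F.
The bottom of that stack, Eb, is the root (this is Eb dominant ninth flat five).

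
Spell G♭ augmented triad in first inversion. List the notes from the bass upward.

Bb, D, Gb

G♭ augmented triad = Gb–Bb–D; first inversion → third (Bb) lowest.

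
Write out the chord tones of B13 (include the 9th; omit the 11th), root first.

B13 is a dominant thirteenth built on B.
- root: B
- major 3rd: D#
- perfect 5th: F#
- minor 7th: A
- major 9th: C#
- major 13th: G#

B D# F# A C# G#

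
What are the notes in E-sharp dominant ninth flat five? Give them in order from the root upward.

Root E#, quality dominant ninth flat five:
- root: E#
- major 3rd: G##
- diminished 5th: B
- minor 7th: D#
- major 9th: F##

E#  G##  B  D#  F##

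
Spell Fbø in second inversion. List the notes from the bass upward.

C𝄫  E𝄫  F♭  A𝄫

Fbø = F♭–A𝄫–C𝄫–E𝄫; second inversion → fifth (C𝄫) lowest.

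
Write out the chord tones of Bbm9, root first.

Root B♭, quality minor ninth:
- root: B♭
- minor 3rd: D♭
- perfect 5th: F
- minor 7th: A♭
- major 9th: C

B♭ – D♭ – F – A♭ – C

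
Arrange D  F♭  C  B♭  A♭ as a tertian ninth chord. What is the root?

Stacking in thirds gives B♭ – D – F♭ – A♭ – C, so B♭ is the root — B♭ dominant ninth flat five.

B♭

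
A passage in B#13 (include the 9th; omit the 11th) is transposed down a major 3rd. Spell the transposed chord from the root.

B# down a major 3rd → G#. New chord: G# dominant thirteenth.
- root: G#
- major 3rd: B#
- perfect 5th: D#
- minor 7th: F#
- major 9th: A#
- major 13th: E#

G# B# D# F# A# E#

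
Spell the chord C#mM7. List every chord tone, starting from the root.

C#, E, G#, B#

Root C#, quality minor-major seventh:
- root: C#
- minor 3rd: E
- perfect 5th: G#
- major 7th: B#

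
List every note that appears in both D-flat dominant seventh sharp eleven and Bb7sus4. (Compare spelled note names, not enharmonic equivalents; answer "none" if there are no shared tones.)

F Ab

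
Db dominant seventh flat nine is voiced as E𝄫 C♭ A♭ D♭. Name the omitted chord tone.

F

The full Db dominant seventh flat nine chord is D♭, F, A♭, C♭, E𝄫.
Comparing with the voicing, the major 3rd (3rd) — F — is absent.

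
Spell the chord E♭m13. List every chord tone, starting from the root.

Root Eb, quality minor thirteenth:
Eb — root
Gb — minor 3rd
Bb — perfect 5th
Db — minor 7th
F — major 9th
Ab — perfect 11th
C — major 13th

Eb, Gb, Bb, Db, F, Ab, C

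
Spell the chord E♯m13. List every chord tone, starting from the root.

E#, G#, B#, D#, F##, A#, C##

Root E#, quality minor thirteenth:
- root: E#
- minor 3rd: G#
- perfect 5th: B#
- minor 7th: D#
- major 9th: F##
- perfect 11th: A#
- major 13th: C##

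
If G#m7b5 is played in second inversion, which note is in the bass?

G#m7b5 = G#–B–D–F#. Second inversion → fifth in the bass = D.

D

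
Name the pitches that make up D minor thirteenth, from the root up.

D minor thirteenth is a minor thirteenth built on D.
- root: D
- minor 3rd: F
- perfect 5th: A
- minor 7th: C
- major 9th: E
- perfect 11th: G
- major 13th: B

D  F  A  C  E  G  B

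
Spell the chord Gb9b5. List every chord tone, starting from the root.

Gb9b5: dominant ninth flat five on Gb.
root → Gb
3rd (major 3rd) → Bb
5th (diminished 5th) → Dbb
7th (minor 7th) → Fb
9th (major 9th) → Ab

Gb Bb Dbb Fb Ab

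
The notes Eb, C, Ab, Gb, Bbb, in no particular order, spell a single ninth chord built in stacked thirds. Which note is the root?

Arranged so that each adjacent pair is a third by letter name: Ab – C – Eb – Gb – Bbb.
The bottom of that stack, Ab, is the root (this is Ab dominant seventh flat nine).

Ab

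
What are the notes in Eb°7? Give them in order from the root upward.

Root E♭, quality diminished seventh:
Root: E♭
Minor 3rd (3rd): G♭
Diminished 5th (5th): B𝄫
Diminished 7th (7th): D𝄫

E♭, G♭, B𝄫, D𝄫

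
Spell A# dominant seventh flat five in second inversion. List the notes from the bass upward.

In root position, A# dominant seventh flat five is A♯–C𝄪–E–G♯.
Second inversion puts the fifth (E) in the bass.

E G♯ A♯ C𝄪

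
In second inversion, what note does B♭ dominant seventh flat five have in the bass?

B♭ dominant seventh flat five = Bb–D–Fb–Ab. Second inversion → fifth in the bass = Fb.

Fb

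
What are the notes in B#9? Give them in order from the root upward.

B#, D##, F##, A#, C##

B#9 is a dominant ninth built on B#.
Root: B#
Major 3rd (3rd): D##
Perfect 5th (5th): F##
Minor 7th (7th): A#
Major 9th (9th): C##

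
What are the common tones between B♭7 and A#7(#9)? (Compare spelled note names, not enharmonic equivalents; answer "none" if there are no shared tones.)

none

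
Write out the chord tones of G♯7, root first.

G#, B#, D#, F#

Root G#, quality dominant seventh:
- root: G#
- major 3rd: B#
- perfect 5th: D#
- minor 7th: F#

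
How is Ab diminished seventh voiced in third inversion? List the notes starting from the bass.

G-double-flat – A-flat – C-flat – E-double-flat

Ab diminished seventh = A-flat–C-flat–E-double-flat–G-double-flat; third inversion → seventh (G-double-flat) lowest.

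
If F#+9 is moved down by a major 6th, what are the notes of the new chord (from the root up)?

A, C#, E#, G, B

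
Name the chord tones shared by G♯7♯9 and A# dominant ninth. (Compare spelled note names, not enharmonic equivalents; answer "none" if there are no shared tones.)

G# – B#

G♯7♯9 = G#, B#, D#, F#, A##.
A# dominant ninth = A#, C##, E#, G#, B#.
Shared: G#, B#.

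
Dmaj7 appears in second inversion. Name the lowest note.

A

Dmaj7 = D–F♯–A–C♯. Second inversion → fifth in the bass = A.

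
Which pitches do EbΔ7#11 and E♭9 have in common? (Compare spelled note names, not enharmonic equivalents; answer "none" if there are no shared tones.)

E♭, G, B♭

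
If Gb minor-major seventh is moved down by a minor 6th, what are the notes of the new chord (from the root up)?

B-flat – D-flat – F – A

A minor 6th down from G-flat is B-flat, so the new chord is B-flat minor-major seventh.
root → B-flat
3rd (minor 3rd) → D-flat
5th (perfect 5th) → F
7th (major 7th) → A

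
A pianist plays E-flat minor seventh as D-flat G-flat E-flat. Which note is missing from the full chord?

B-flat

The full E-flat minor seventh chord is E-flat, G-flat, B-flat, D-flat.
Comparing with the voicing, the perfect 5th (5th) — B-flat — is absent.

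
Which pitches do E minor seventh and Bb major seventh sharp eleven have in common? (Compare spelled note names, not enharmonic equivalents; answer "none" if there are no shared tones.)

E  D

E minor seventh = E, G, B, D.
Bb major seventh sharp eleven = B-flat, D, F, A, E.
Shared: E, D.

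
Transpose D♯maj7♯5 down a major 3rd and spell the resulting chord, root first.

B D# F## A#

D# down a major 3rd → B. New chord: B augmented major seventh.
Root: B
Major 3rd (3rd): D#
Augmented 5th (5th): F##
Major 7th (7th): A#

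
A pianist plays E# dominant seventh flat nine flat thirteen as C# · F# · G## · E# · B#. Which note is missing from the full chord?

D#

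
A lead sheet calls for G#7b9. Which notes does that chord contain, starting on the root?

G#7b9: dominant seventh flat nine on G#.
Root: G#
Major 3rd (3rd): B#
Perfect 5th (5th): D#
Minor 7th (7th): F#
Minor 9th (9th): A

G# B# D# F# A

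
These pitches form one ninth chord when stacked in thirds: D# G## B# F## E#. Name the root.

E#

Stacking in thirds gives E# – G## – B# – D# – F##, so E# is the root — E# dominant ninth.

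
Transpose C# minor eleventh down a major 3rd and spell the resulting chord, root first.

A – C – E – G – B – D

Transposed root: C# → A (major 3rd down). So we spell A minor eleventh:
Root: A
Minor 3rd (3rd): C
Perfect 5th (5th): E
Minor 7th (7th): G
Major 9th (9th): B
Perfect 11th (11th): D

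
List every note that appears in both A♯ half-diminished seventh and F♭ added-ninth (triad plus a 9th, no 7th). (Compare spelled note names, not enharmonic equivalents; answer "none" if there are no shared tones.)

none

A♯ half-diminished seventh = A-sharp, C-sharp, E, G-sharp.
F♭ added-ninth = F-flat, A-flat, C-flat, G-flat.
Shared: none.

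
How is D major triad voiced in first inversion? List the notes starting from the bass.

F# – A – D

D major triad = D–F#–A; first inversion → third (F#) lowest.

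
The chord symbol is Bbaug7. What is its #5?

F#

Root of Bbaug7 = Bb. The 5th is an augmented 5th: Bb up an augmented 5th → F#.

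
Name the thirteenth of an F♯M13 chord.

D#

F♯M13 is built on F#; its 13th is a major 13th above the root.
A sixth above F uses the letter D, and the major 13th above F# is D#.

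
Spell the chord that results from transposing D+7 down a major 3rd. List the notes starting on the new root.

B♭, D, F♯, A♭

A major 3rd down from D is B♭, so the new chord is B♭ augmented seventh.
Root: B♭
Major 3rd (3rd): D
Augmented 5th (5th): F♯
Minor 7th (7th): A♭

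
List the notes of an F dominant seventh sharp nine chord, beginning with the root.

F, A, C, E-flat, G-sharp

F dominant seventh sharp nine: dominant seventh sharp nine on F.
- root: F
- major 3rd: A
- perfect 5th: C
- minor 7th: E-flat
- augmented 9th: G-sharp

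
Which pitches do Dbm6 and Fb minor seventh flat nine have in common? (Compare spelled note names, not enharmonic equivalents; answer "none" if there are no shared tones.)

Dbm6 = Db, Fb, Ab, Bb.
Fb minor seventh flat nine = Fb, Abb, Cb, Ebb, Gbb.
Shared: Fb.

Fb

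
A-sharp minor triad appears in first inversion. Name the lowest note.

C-sharp

A-sharp minor triad = A-sharp–C-sharp–E-sharp. First inversion → third in the bass = C-sharp.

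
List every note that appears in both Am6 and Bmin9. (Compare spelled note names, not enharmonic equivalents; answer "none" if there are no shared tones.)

A, F#

Am6 = A, C, E, F#.
Bmin9 = B, D, F#, A, C#.
Shared: A, F#.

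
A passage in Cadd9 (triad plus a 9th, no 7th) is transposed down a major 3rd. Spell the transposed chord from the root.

Ab C Eb Bb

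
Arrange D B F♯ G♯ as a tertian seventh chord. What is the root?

G♯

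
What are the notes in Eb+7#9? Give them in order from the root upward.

Eb+7#9: dominant seventh sharp nine sharp five on E♭.
Root: E♭
Major 3rd (3rd): G
Augmented 5th (5th): B
Minor 7th (7th): D♭
Augmented 9th (9th): F♯

E♭, G, B, D♭, F♯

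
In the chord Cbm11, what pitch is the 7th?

Bbb

Cbm11 is built on Cb; its 7th is a minor 7th above the root.
A seventh above C uses the letter B, and the minor 7th above Cb is Bbb.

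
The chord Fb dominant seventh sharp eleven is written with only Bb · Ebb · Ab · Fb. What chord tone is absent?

The full Fb dominant seventh sharp eleven chord is Fb, Ab, Cb, Ebb, Bb.
Comparing with the voicing, the perfect 5th (5th) — Cb — is absent.

Cb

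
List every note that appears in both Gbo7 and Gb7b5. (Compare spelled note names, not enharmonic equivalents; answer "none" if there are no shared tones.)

G♭  D𝄫

Gbo7: G♭ B𝄫 D𝄫 F𝄫
Gb7b5: G♭ B♭ D𝄫 F♭
Common to both → G♭, D𝄫.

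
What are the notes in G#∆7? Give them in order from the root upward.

G#∆7: major seventh on G#.
Root: G#
Major 3rd (3rd): B#
Perfect 5th (5th): D#
Major 7th (7th): F##

G# – B# – D# – F##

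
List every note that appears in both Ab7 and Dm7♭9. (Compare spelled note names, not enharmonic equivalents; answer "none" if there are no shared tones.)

Ab7: A♭ C E♭ G♭
Dm7♭9: D F A C E♭
Common to both → C, E♭.

C – E♭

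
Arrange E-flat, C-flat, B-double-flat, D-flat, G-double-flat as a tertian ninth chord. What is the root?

Stacking in thirds gives C-flat – E-flat – G-double-flat – B-double-flat – D-flat, so C-flat is the root — C-flat dominant ninth flat five.

C-flat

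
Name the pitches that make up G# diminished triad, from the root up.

G# diminished triad: diminished triad on G#.
G# — root
B — minor 3rd
D — diminished 5th

G# – B – D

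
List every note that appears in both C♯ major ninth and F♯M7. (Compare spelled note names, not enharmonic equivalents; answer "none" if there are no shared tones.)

C#, E#

C♯ major ninth: C# E# G# B# D#
F♯M7: F# A# C# E#
Common to both → C#, E#.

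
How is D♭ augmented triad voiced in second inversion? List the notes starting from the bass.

D♭ augmented triad = D♭–F–A; second inversion → fifth (A) lowest.

A, D♭, F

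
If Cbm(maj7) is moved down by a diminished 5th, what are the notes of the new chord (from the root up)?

A diminished 5th down from Cb is F, so the new chord is F minor-major seventh.
Root: F
Minor 3rd (3rd): Ab
Perfect 5th (5th): C
Major 7th (7th): E

F – Ab – C – E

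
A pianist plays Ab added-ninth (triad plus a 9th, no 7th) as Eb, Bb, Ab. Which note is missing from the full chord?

The full Ab added-ninth chord is Ab, C, Eb, Bb.
Comparing with the voicing, the major 3rd (3rd) — C — is absent.

C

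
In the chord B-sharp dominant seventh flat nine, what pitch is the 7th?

Root of B-sharp dominant seventh flat nine = B-sharp. The 7th is a minor 7th: B-sharp up a minor 7th → A-sharp.

A-sharp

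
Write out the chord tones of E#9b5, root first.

E# – G## – B – D# – F##

Root E#, quality dominant ninth flat five:
Root: E#
Major 3rd (3rd): G##
Diminished 5th (5th): B
Minor 7th (7th): D#
Major 9th (9th): F##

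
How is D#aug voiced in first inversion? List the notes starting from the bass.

In root position, D#aug is D#–F##–A##.
First inversion puts the third (F##) in the bass.

F## – A## – D#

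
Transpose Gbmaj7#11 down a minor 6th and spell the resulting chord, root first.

B♭  D  F  A  E

G♭ down a minor 6th → B♭. New chord: B♭ major seventh sharp eleven.
root → B♭
3rd (major 3rd) → D
5th (perfect 5th) → F
7th (major 7th) → A
11th (augmented 11th) → E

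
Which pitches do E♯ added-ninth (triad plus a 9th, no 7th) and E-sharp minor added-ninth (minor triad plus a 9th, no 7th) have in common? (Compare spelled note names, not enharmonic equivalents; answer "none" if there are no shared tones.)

E♯ added-ninth: E-sharp G-double-sharp B-sharp F-double-sharp
E-sharp minor added-ninth: E-sharp G-sharp B-sharp F-double-sharp
Common to both → E-sharp, B-sharp, F-double-sharp.

E-sharp, B-sharp, F-double-sharp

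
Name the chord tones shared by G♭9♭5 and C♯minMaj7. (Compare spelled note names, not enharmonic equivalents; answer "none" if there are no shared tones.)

none

G♭9♭5 = G♭, B♭, D𝄫, F♭, A♭.
C♯minMaj7 = C♯, E, G♯, B♯.
Shared: none.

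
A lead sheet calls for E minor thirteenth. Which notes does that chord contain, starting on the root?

E  G  B  D  F♯  A  C♯

E minor thirteenth is a minor thirteenth built on E.
E — root
G — minor 3rd
B — perfect 5th
D — minor 7th
F♯ — major 9th
A — perfect 11th
C♯ — major 13th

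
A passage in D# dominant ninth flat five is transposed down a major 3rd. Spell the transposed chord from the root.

Transposed root: D# → B (major 3rd down). So we spell B dominant ninth flat five:
- root: B
- major 3rd: D#
- diminished 5th: F
- minor 7th: A
- major 9th: C#

B, D#, F, A, C#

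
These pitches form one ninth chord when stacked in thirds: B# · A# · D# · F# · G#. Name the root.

Stacking in thirds gives G# – B# – D# – F# – A#, so G# is the root — G# dominant ninth.

G#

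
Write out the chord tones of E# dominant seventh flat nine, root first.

Root E♯, quality dominant seventh flat nine:
E♯ — root
G𝄪 — major 3rd
B♯ — perfect 5th
D♯ — minor 7th
F♯ — minor 9th

E♯ G𝄪 B♯ D♯ F♯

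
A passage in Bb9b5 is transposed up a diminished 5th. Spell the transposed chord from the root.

Fb – Ab – Cbb – Ebb – Gb

Bb up a diminished 5th → Fb. New chord: Fb dominant ninth flat five.
- root: Fb
- major 3rd: Ab
- diminished 5th: Cbb
- minor 7th: Ebb
- major 9th: Gb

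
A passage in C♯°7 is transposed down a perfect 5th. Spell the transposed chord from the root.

A perfect 5th down from C♯ is F♯, so the new chord is F♯ diminished seventh.
F♯ — root
A — minor 3rd
C — diminished 5th
E♭ — diminished 7th

F♯, A, C, E♭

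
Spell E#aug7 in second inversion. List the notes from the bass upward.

E#aug7 = E#–G##–B##–D#; second inversion → fifth (B##) lowest.

B## – D# – E# – G##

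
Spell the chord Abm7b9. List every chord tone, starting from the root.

Ab, Cb, Eb, Gb, Bbb

Root Ab, quality minor seventh flat nine:
- root: Ab
- minor 3rd: Cb
- perfect 5th: Eb
- minor 7th: Gb
- minor 9th: Bbb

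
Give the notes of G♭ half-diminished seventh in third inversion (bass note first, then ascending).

G♭ half-diminished seventh = G-flat–B-double-flat–D-double-flat–F-flat; third inversion → seventh (F-flat) lowest.

F-flat – G-flat – B-double-flat – D-double-flat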